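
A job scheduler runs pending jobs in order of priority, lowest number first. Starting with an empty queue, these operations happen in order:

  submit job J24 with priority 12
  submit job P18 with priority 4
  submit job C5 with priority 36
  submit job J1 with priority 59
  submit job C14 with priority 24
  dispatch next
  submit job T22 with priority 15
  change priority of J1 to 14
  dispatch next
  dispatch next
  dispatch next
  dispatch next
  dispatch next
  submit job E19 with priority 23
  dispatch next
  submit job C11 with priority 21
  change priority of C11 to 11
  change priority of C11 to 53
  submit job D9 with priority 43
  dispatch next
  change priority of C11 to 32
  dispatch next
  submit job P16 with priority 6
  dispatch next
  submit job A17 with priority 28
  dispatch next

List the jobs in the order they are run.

add J24 (priority 12) → {J24:12}
add P18 (priority 4) → {P18:4, J24:12}
add C5 (priority 36) → {P18:4, J24:12, C5:36}
add J1 (priority 59) → {P18:4, J24:12, C5:36, J1:59}
add C14 (priority 24) → {P18:4, J24:12, C14:24, C5:36, J1:59}
dispatch next → P18; now {J24:12, C14:24, C5:36, J1:59}
add T22 (priority 15) → {J24:12, T22:15, C14:24, C5:36, J1:59}
update J1 to priority 14 → {J24:12, J1:14, T22:15, C14:24, C5:36}
dispatch next → J24; now {J1:14, T22:15, C14:24, C5:36}
dispatch next → J1; now {T22:15, C14:24, C5:36}
dispatch next → T22; now {C14:24, C5:36}
dispatch next → C14; now {C5:36}
dispatch next → C5; now {}
add E19 (priority 23) → {E19:23}
dispatch next → E19; now {}
add C11 (priority 21) → {C11:21}
update C11 to priority 11 → {C11:11}
update C11 to priority 53 → {C11:53}
add D9 (priority 43) → {D9:43, C11:53}
dispatch next → D9; now {C11:53}
update C11 to priority 32 → {C11:32}
dispatch next → C11; now {}
add P16 (priority 6) → {P16:6}
dispatch next → P16; now {}
add A17 (priority 28) → {A17:28}
dispatch next → A17; now {}

P18, J24, J1, T22, C14, C5, E19, D9, C11, P16, A17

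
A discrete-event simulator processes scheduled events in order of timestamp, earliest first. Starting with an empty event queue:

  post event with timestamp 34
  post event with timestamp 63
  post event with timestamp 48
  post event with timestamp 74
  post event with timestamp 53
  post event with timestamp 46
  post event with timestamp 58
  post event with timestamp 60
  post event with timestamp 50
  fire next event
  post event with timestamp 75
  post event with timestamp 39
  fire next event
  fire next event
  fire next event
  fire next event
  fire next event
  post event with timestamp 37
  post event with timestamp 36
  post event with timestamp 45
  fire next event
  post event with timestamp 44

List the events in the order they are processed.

insert 34 → {34}
insert 63 → {34, 63}
insert 48 → {34, 48, 63}
insert 74 → {34, 48, 63, 74}
insert 53 → {34, 48, 53, 63, 74}
insert 46 → {34, 46, 48, 53, 63, 74}
insert 58 → {34, 46, 48, 53, 58, 63, 74}
insert 60 → {34, 46, 48, 53, 58, 60, 63, 74}
insert 50 → {34, 46, 48, 50, 53, 58, 60, 63, 74}
fire next event → 34; now {46, 48, 50, 53, 58, 60, 63, 74}
insert 75 → {46, 48, 50, 53, 58, 60, 63, 74, 75}
insert 39 → {39, 46, 48, 50, 53, 58, 60, 63, 74, 75}
fire next event → 39; now {46, 48, 50, 53, 58, 60, 63, 74, 75}
fire next event → 46; now {48, 50, 53, 58, 60, 63, 74, 75}
fire next event → 48; now {50, 53, 58, 60, 63, 74, 75}
fire next event → 50; now {53, 58, 60, 63, 74, 75}
fire next event → 53; now {58, 60, 63, 74, 75}
insert 37 → {37, 58, 60, 63, 74, 75}
insert 36 → {36, 37, 58, 60, 63, 74, 75}
insert 45 → {36, 37, 45, 58, 60, 63, 74, 75}
fire next event → 36; now {37, 45, 58, 60, 63, 74, 75}
insert 44 → {37, 44, 45, 58, 60, 63, 74, 75}

34, 39, 46, 48, 50, 53, 36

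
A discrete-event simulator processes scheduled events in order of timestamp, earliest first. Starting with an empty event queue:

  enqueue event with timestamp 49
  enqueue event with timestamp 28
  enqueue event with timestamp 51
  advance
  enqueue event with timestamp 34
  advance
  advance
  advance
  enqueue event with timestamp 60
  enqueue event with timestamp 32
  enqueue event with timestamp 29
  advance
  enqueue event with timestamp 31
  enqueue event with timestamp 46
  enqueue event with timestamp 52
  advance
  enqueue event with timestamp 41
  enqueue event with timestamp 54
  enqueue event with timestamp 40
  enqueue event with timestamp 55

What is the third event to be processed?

49

insert 49 → {49}
insert 28 → {28, 49}
insert 51 → {28, 49, 51}
advance → 28; now {49, 51}
insert 34 → {34, 49, 51}
advance → 34; now {49, 51}
advance → 49; now {51}
advance → 51; now {}
insert 60 → {60}
insert 32 → {32, 60}
insert 29 → {29, 32, 60}
advance → 29; now {32, 60}
insert 31 → {31, 32, 60}
insert 46 → {31, 32, 46, 60}
insert 52 → {31, 32, 46, 52, 60}
advance → 31; now {32, 46, 52, 60}
insert 41 → {32, 41, 46, 52, 60}
insert 54 → {32, 41, 46, 52, 54, 60}
insert 40 → {32, 40, 41, 46, 52, 54, 60}
insert 55 → {32, 40, 41, 46, 52, 54, 55, 60}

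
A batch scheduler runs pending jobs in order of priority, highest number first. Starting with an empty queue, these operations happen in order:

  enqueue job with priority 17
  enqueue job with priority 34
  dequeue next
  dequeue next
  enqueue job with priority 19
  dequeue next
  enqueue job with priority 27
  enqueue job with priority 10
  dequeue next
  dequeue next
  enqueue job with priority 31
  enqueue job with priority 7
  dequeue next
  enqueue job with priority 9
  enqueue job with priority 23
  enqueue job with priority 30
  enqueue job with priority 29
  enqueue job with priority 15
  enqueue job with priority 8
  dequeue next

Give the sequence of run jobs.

insert 17 → {17}
insert 34 → {34, 17}
dequeue next → 34; now {17}
dequeue next → 17; now {}
insert 19 → {19}
dequeue next → 19; now {}
insert 27 → {27}
insert 10 → {27, 10}
dequeue next → 27; now {10}
dequeue next → 10; now {}
insert 31 → {31}
insert 7 → {31, 7}
dequeue next → 31; now {7}
insert 9 → {9, 7}
insert 23 → {23, 9, 7}
insert 30 → {30, 23, 9, 7}
insert 29 → {30, 29, 23, 9, 7}
insert 15 → {30, 29, 23, 15, 9, 7}
insert 8 → {30, 29, 23, 15, 9, 8, 7}
dequeue next → 30; now {29, 23, 15, 9, 8, 7}

34 → 17 → 19 → 27 → 10 → 31 → 30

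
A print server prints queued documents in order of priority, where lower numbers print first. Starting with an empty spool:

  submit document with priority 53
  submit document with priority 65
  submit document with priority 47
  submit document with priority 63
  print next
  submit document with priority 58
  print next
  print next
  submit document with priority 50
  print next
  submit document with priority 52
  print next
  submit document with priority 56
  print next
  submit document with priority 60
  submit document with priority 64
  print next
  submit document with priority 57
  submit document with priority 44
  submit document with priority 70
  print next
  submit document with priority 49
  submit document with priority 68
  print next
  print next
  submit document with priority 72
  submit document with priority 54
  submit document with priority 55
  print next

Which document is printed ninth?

insert 53 → {53}
insert 65 → {53, 65}
insert 47 → {47, 53, 65}
insert 63 → {47, 53, 63, 65}
print next → 47; now {53, 63, 65}
insert 58 → {53, 58, 63, 65}
print next → 53; now {58, 63, 65}
print next → 58; now {63, 65}
insert 50 → {50, 63, 65}
print next → 50; now {63, 65}
insert 52 → {52, 63, 65}
print next → 52; now {63, 65}
insert 56 → {56, 63, 65}
print next → 56; now {63, 65}
insert 60 → {60, 63, 65}
insert 64 → {60, 63, 64, 65}
print next → 60; now {63, 64, 65}
insert 57 → {57, 63, 64, 65}
insert 44 → {44, 57, 63, 64, 65}
insert 70 → {44, 57, 63, 64, 65, 70}
print next → 44; now {57, 63, 64, 65, 70}
insert 49 → {49, 57, 63, 64, 65, 70}
insert 68 → {49, 57, 63, 64, 65, 68, 70}
print next → 49; now {57, 63, 64, 65, 68, 70}
print next → 57; now {63, 64, 65, 68, 70}
insert 72 → {63, 64, 65, 68, 70, 72}
insert 54 → {54, 63, 64, 65, 68, 70, 72}
insert 55 → {54, 55, 63, 64, 65, 68, 70, 72}
print next → 54; now {55, 63, 64, 65, 68, 70, 72}

49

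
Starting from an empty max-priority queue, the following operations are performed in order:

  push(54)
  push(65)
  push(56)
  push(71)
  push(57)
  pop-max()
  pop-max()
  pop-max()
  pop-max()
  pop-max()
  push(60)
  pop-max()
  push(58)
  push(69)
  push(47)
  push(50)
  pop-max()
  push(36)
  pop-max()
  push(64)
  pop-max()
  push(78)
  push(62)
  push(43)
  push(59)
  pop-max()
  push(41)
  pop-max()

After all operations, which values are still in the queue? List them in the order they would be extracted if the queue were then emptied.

[59, 50, 47, 43, 41, 36]

insert 54 → {54}
insert 65 → {65, 54}
insert 56 → {65, 56, 54}
insert 71 → {71, 65, 56, 54}
insert 57 → {71, 65, 57, 56, 54}
pop-max → 71; now {65, 57, 56, 54}
pop-max → 65; now {57, 56, 54}
pop-max → 57; now {56, 54}
pop-max → 56; now {54}
pop-max → 54; now {}
insert 60 → {60}
pop-max → 60; now {}
insert 58 → {58}
insert 69 → {69, 58}
insert 47 → {69, 58, 47}
insert 50 → {69, 58, 50, 47}
pop-max → 69; now {58, 50, 47}
insert 36 → {58, 50, 47, 36}
pop-max → 58; now {50, 47, 36}
insert 64 → {64, 50, 47, 36}
pop-max → 64; now {50, 47, 36}
insert 78 → {78, 50, 47, 36}
insert 62 → {78, 62, 50, 47, 36}
insert 43 → {78, 62, 50, 47, 43, 36}
insert 59 → {78, 62, 59, 50, 47, 43, 36}
pop-max → 78; now {62, 59, 50, 47, 43, 36}
insert 41 → {62, 59, 50, 47, 43, 41, 36}
pop-max → 62; now {59, 50, 47, 43, 41, 36}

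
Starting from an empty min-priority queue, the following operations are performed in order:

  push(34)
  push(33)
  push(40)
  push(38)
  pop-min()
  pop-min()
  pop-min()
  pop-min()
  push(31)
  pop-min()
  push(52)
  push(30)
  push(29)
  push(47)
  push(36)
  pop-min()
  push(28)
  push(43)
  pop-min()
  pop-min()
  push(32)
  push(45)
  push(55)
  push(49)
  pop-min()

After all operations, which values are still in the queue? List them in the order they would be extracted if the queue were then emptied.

insert 34 → {34}
insert 33 → {33, 34}
insert 40 → {33, 34, 40}
insert 38 → {33, 34, 38, 40}
pop-min → 33; now {34, 38, 40}
pop-min → 34; now {38, 40}
pop-min → 38; now {40}
pop-min → 40; now {}
insert 31 → {31}
pop-min → 31; now {}
insert 52 → {52}
insert 30 → {30, 52}
insert 29 → {29, 30, 52}
insert 47 → {29, 30, 47, 52}
insert 36 → {29, 30, 36, 47, 52}
pop-min → 29; now {30, 36, 47, 52}
insert 28 → {28, 30, 36, 47, 52}
insert 43 → {28, 30, 36, 43, 47, 52}
pop-min → 28; now {30, 36, 43, 47, 52}
pop-min → 30; now {36, 43, 47, 52}
insert 32 → {32, 36, 43, 47, 52}
insert 45 → {32, 36, 43, 45, 47, 52}
insert 55 → {32, 36, 43, 45, 47, 52, 55}
insert 49 → {32, 36, 43, 45, 47, 49, 52, 55}
pop-min → 32; now {36, 43, 45, 47, 49, 52, 55}

36 → 43 → 45 → 47 → 49 → 52 → 55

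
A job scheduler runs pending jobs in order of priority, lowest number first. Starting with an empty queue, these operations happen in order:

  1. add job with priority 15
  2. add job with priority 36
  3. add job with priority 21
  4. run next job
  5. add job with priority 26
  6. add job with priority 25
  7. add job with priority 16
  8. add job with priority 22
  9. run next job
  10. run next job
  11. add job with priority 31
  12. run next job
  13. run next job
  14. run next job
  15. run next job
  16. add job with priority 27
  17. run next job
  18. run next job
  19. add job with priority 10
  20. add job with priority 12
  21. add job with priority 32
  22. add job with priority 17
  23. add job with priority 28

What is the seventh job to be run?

31

insert 15 → {15}
insert 36 → {15, 36}
insert 21 → {15, 21, 36}
run next job → 15; now {21, 36}
insert 26 → {21, 26, 36}
insert 25 → {21, 25, 26, 36}
insert 16 → {16, 21, 25, 26, 36}
insert 22 → {16, 21, 22, 25, 26, 36}
run next job → 16; now {21, 22, 25, 26, 36}
run next job → 21; now {22, 25, 26, 36}
insert 31 → {22, 25, 26, 31, 36}
run next job → 22; now {25, 26, 31, 36}
run next job → 25; now {26, 31, 36}
run next job → 26; now {31, 36}
run next job → 31; now {36}
insert 27 → {27, 36}
run next job → 27; now {36}
run next job → 36; now {}
insert 10 → {10}
insert 12 → {10, 12}
insert 32 → {10, 12, 32}
insert 17 → {10, 12, 17, 32}
insert 28 → {10, 12, 17, 28, 32}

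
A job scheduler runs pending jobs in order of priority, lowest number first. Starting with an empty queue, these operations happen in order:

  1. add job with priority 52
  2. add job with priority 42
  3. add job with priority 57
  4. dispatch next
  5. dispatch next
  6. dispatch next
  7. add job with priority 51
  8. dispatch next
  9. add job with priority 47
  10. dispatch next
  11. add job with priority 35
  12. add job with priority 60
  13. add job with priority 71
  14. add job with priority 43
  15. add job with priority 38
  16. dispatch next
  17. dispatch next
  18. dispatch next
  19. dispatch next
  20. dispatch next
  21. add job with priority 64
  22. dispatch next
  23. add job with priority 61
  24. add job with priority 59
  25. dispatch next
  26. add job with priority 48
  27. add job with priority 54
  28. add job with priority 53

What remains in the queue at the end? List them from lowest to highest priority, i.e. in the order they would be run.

48, 53, 54, 61

insert 52 → {52}
insert 42 → {42, 52}
insert 57 → {42, 52, 57}
dispatch next → 42; now {52, 57}
dispatch next → 52; now {57}
dispatch next → 57; now {}
insert 51 → {51}
dispatch next → 51; now {}
insert 47 → {47}
dispatch next → 47; now {}
insert 35 → {35}
insert 60 → {35, 60}
insert 71 → {35, 60, 71}
insert 43 → {35, 43, 60, 71}
insert 38 → {35, 38, 43, 60, 71}
dispatch next → 35; now {38, 43, 60, 71}
dispatch next → 38; now {43, 60, 71}
dispatch next → 43; now {60, 71}
dispatch next → 60; now {71}
dispatch next → 71; now {}
insert 64 → {64}
dispatch next → 64; now {}
insert 61 → {61}
insert 59 → {59, 61}
dispatch next → 59; now {61}
insert 48 → {48, 61}
insert 54 → {48, 54, 61}
insert 53 → {48, 53, 54, 61}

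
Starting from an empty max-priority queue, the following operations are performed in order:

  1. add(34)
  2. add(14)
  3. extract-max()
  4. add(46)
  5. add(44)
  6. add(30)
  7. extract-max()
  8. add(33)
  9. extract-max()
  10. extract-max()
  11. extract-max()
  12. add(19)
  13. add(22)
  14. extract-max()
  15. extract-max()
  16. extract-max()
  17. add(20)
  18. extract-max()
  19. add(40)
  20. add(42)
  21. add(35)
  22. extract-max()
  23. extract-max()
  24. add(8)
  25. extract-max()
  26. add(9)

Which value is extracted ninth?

insert 34 → {34}
insert 14 → {34, 14}
extract-max → 34; now {14}
insert 46 → {46, 14}
insert 44 → {46, 44, 14}
insert 30 → {46, 44, 30, 14}
extract-max → 46; now {44, 30, 14}
insert 33 → {44, 33, 30, 14}
extract-max → 44; now {33, 30, 14}
extract-max → 33; now {30, 14}
extract-max → 30; now {14}
insert 19 → {19, 14}
insert 22 → {22, 19, 14}
extract-max → 22; now {19, 14}
extract-max → 19; now {14}
extract-max → 14; now {}
insert 20 → {20}
extract-max → 20; now {}
insert 40 → {40}
insert 42 → {42, 40}
insert 35 → {42, 40, 35}
extract-max → 42; now {40, 35}
extract-max → 40; now {35}
insert 8 → {35, 8}
extract-max → 35; now {8}
insert 9 → {9, 8}

20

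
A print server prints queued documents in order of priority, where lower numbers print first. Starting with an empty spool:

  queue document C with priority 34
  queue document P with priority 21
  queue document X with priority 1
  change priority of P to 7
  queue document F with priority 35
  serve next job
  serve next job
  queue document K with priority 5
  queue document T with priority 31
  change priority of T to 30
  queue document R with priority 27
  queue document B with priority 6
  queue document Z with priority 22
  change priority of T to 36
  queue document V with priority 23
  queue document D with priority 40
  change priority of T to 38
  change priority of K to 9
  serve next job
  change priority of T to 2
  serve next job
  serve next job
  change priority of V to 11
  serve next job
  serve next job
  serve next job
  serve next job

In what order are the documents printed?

X → P → B → T → K → V → Z → R → C

add C (priority 34) → {C:34}
add P (priority 21) → {P:21, C:34}
add X (priority 1) → {X:1, P:21, C:34}
update P to priority 7 → {X:1, P:7, C:34}
add F (priority 35) → {X:1, P:7, C:34, F:35}
serve next job → X; now {P:7, C:34, F:35}
serve next job → P; now {C:34, F:35}
add K (priority 5) → {K:5, C:34, F:35}
add T (priority 31) → {K:5, T:31, C:34, F:35}
update T to priority 30 → {K:5, T:30, C:34, F:35}
add R (priority 27) → {K:5, R:27, T:30, C:34, F:35}
add B (priority 6) → {K:5, B:6, R:27, T:30, C:34, F:35}
add Z (priority 22) → {K:5, B:6, Z:22, R:27, T:30, C:34, F:35}
update T to priority 36 → {K:5, B:6, Z:22, R:27, C:34, F:35, T:36}
add V (priority 23) → {K:5, B:6, Z:22, V:23, R:27, C:34, F:35, T:36}
add D (priority 40) → {K:5, B:6, Z:22, V:23, R:27, C:34, F:35, T:36, D:40}
update T to priority 38 → {K:5, B:6, Z:22, V:23, R:27, C:34, F:35, T:38, D:40}
update K to priority 9 → {B:6, K:9, Z:22, V:23, R:27, C:34, F:35, T:38, D:40}
serve next job → B; now {K:9, Z:22, V:23, R:27, C:34, F:35, T:38, D:40}
update T to priority 2 → {T:2, K:9, Z:22, V:23, R:27, C:34, F:35, D:40}
serve next job → T; now {K:9, Z:22, V:23, R:27, C:34, F:35, D:40}
serve next job → K; now {Z:22, V:23, R:27, C:34, F:35, D:40}
update V to priority 11 → {V:11, Z:22, R:27, C:34, F:35, D:40}
serve next job → V; now {Z:22, R:27, C:34, F:35, D:40}
serve next job → Z; now {R:27, C:34, F:35, D:40}
serve next job → R; now {C:34, F:35, D:40}
serve next job → C; now {F:35, D:40}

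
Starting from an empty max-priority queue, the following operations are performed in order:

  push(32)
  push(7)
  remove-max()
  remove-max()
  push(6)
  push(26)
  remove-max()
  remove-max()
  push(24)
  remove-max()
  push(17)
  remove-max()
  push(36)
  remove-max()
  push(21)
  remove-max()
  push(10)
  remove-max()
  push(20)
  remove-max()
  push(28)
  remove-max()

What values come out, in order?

32, 7, 26, 6, 24, 17, 36, 21, 10, 20, 28

insert 32 → {32}
insert 7 → {32, 7}
remove-max → 32; now {7}
remove-max → 7; now {}
insert 6 → {6}
insert 26 → {26, 6}
remove-max → 26; now {6}
remove-max → 6; now {}
insert 24 → {24}
remove-max → 24; now {}
insert 17 → {17}
remove-max → 17; now {}
insert 36 → {36}
remove-max → 36; now {}
insert 21 → {21}
remove-max → 21; now {}
insert 10 → {10}
remove-max → 10; now {}
insert 20 → {20}
remove-max → 20; now {}
insert 28 → {28}
remove-max → 28; now {}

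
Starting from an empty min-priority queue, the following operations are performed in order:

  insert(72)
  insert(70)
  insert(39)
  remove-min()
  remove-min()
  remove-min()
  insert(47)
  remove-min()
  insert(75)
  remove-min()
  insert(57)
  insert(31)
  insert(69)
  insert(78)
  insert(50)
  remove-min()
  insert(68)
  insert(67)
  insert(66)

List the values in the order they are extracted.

insert 72 → {72}
insert 70 → {70, 72}
insert 39 → {39, 70, 72}
remove-min → 39; now {70, 72}
remove-min → 70; now {72}
remove-min → 72; now {}
insert 47 → {47}
remove-min → 47; now {}
insert 75 → {75}
remove-min → 75; now {}
insert 57 → {57}
insert 31 → {31, 57}
insert 69 → {31, 57, 69}
insert 78 → {31, 57, 69, 78}
insert 50 → {31, 50, 57, 69, 78}
remove-min → 31; now {50, 57, 69, 78}
insert 68 → {50, 57, 68, 69, 78}
insert 67 → {50, 57, 67, 68, 69, 78}
insert 66 → {50, 57, 66, 67, 68, 69, 78}

39, 70, 72, 47, 75, 31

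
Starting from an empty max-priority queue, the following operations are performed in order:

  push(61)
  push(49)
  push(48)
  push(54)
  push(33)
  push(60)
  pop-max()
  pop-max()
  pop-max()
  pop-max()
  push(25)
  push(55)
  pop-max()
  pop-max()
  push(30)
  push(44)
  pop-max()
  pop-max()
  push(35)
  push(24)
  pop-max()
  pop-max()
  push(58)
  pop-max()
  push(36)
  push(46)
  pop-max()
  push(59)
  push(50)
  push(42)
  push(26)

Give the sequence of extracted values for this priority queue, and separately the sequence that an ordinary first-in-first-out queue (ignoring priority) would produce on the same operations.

priority queue: 61 → 60 → 54 → 49 → 55 → 48 → 44 → 33 → 35 → 30 → 58 → 46; FIFO queue: [61, 49, 48, 54, 33, 60, 25, 55, 30, 44, 35, 24]

insert 61 → {61}
insert 49 → {61, 49}
insert 48 → {61, 49, 48}
insert 54 → {61, 54, 49, 48}
insert 33 → {61, 54, 49, 48, 33}
insert 60 → {61, 60, 54, 49, 48, 33}
pop-max → 61; now {60, 54, 49, 48, 33}
pop-max → 60; now {54, 49, 48, 33}
pop-max → 54; now {49, 48, 33}
pop-max → 49; now {48, 33}
insert 25 → {48, 33, 25}
insert 55 → {55, 48, 33, 25}
pop-max → 55; now {48, 33, 25}
pop-max → 48; now {33, 25}
insert 30 → {33, 30, 25}
insert 44 → {44, 33, 30, 25}
pop-max → 44; now {33, 30, 25}
pop-max → 33; now {30, 25}
insert 35 → {35, 30, 25}
insert 24 → {35, 30, 25, 24}
pop-max → 35; now {30, 25, 24}
pop-max → 30; now {25, 24}
insert 58 → {58, 25, 24}
pop-max → 58; now {25, 24}
insert 36 → {36, 25, 24}
insert 46 → {46, 36, 25, 24}
pop-max → 46; now {36, 25, 24}
insert 59 → {59, 36, 25, 24}
insert 50 → {59, 50, 36, 25, 24}
insert 42 → {59, 50, 42, 36, 25, 24}
insert 26 → {59, 50, 42, 36, 26, 25, 24}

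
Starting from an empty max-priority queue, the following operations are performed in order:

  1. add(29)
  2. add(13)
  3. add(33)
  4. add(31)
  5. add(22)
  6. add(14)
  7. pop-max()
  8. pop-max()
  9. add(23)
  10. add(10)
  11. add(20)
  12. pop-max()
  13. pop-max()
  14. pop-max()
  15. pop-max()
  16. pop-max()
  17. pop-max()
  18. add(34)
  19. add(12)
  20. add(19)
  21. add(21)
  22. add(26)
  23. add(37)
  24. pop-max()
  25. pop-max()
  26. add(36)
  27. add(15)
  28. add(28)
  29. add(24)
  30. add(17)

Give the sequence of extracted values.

insert 29 → {29}
insert 13 → {29, 13}
insert 33 → {33, 29, 13}
insert 31 → {33, 31, 29, 13}
insert 22 → {33, 31, 29, 22, 13}
insert 14 → {33, 31, 29, 22, 14, 13}
pop-max → 33; now {31, 29, 22, 14, 13}
pop-max → 31; now {29, 22, 14, 13}
insert 23 → {29, 23, 22, 14, 13}
insert 10 → {29, 23, 22, 14, 13, 10}
insert 20 → {29, 23, 22, 20, 14, 13, 10}
pop-max → 29; now {23, 22, 20, 14, 13, 10}
pop-max → 23; now {22, 20, 14, 13, 10}
pop-max → 22; now {20, 14, 13, 10}
pop-max → 20; now {14, 13, 10}
pop-max → 14; now {13, 10}
pop-max → 13; now {10}
insert 34 → {34, 10}
insert 12 → {34, 12, 10}
insert 19 → {34, 19, 12, 10}
insert 21 → {34, 21, 19, 12, 10}
insert 26 → {34, 26, 21, 19, 12, 10}
insert 37 → {37, 34, 26, 21, 19, 12, 10}
pop-max → 37; now {34, 26, 21, 19, 12, 10}
pop-max → 34; now {26, 21, 19, 12, 10}
insert 36 → {36, 26, 21, 19, 12, 10}
insert 15 → {36, 26, 21, 19, 15, 12, 10}
insert 28 → {36, 28, 26, 21, 19, 15, 12, 10}
insert 24 → {36, 28, 26, 24, 21, 19, 15, 12, 10}
insert 17 → {36, 28, 26, 24, 21, 19, 17, 15, 12, 10}

33, 31, 29, 23, 22, 20, 14, 13, 37, 34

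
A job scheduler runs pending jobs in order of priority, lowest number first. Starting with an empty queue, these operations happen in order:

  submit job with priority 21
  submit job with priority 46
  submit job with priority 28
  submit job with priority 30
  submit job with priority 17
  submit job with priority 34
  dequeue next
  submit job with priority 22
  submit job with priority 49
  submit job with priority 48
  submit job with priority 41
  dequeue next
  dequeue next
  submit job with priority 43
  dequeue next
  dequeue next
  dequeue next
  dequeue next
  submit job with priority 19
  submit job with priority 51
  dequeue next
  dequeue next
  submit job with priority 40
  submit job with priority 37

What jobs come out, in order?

[17, 21, 22, 28, 30, 34, 41, 19, 43]

insert 21 → {21}
insert 46 → {21, 46}
insert 28 → {21, 28, 46}
insert 30 → {21, 28, 30, 46}
insert 17 → {17, 21, 28, 30, 46}
insert 34 → {17, 21, 28, 30, 34, 46}
dequeue next → 17; now {21, 28, 30, 34, 46}
insert 22 → {21, 22, 28, 30, 34, 46}
insert 49 → {21, 22, 28, 30, 34, 46, 49}
insert 48 → {21, 22, 28, 30, 34, 46, 48, 49}
insert 41 → {21, 22, 28, 30, 34, 41, 46, 48, 49}
dequeue next → 21; now {22, 28, 30, 34, 41, 46, 48, 49}
dequeue next → 22; now {28, 30, 34, 41, 46, 48, 49}
insert 43 → {28, 30, 34, 41, 43, 46, 48, 49}
dequeue next → 28; now {30, 34, 41, 43, 46, 48, 49}
dequeue next → 30; now {34, 41, 43, 46, 48, 49}
dequeue next → 34; now {41, 43, 46, 48, 49}
dequeue next → 41; now {43, 46, 48, 49}
insert 19 → {19, 43, 46, 48, 49}
insert 51 → {19, 43, 46, 48, 49, 51}
dequeue next → 19; now {43, 46, 48, 49, 51}
dequeue next → 43; now {46, 48, 49, 51}
insert 40 → {40, 46, 48, 49, 51}
insert 37 → {37, 40, 46, 48, 49, 51}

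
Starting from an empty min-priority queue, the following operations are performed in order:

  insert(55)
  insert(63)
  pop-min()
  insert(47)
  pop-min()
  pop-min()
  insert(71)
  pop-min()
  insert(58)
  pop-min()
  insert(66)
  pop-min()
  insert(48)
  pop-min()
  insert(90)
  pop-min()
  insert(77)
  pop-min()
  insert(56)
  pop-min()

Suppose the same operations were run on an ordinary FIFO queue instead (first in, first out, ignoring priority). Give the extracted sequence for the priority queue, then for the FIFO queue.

priority queue: 55 → 47 → 63 → 71 → 58 → 66 → 48 → 90 → 77 → 56; FIFO queue: 55 → 63 → 47 → 71 → 58 → 66 → 48 → 90 → 77 → 56

insert 55 → {55}
insert 63 → {55, 63}
pop-min → 55; now {63}
insert 47 → {47, 63}
pop-min → 47; now {63}
pop-min → 63; now {}
insert 71 → {71}
pop-min → 71; now {}
insert 58 → {58}
pop-min → 58; now {}
insert 66 → {66}
pop-min → 66; now {}
insert 48 → {48}
pop-min → 48; now {}
insert 90 → {90}
pop-min → 90; now {}
insert 77 → {77}
pop-min → 77; now {}
insert 56 → {56}
pop-min → 56; now {}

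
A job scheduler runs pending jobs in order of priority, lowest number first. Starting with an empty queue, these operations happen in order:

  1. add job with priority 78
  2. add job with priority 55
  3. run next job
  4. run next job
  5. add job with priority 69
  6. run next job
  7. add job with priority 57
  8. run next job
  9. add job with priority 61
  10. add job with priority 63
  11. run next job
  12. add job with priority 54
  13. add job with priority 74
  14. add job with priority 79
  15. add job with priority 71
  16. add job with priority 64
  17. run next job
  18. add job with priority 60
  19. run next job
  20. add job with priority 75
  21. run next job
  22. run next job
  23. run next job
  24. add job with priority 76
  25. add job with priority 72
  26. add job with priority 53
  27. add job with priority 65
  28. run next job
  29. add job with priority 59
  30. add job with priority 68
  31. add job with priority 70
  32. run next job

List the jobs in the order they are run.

55, 78, 69, 57, 61, 54, 60, 63, 64, 71, 53, 59

insert 78 → {78}
insert 55 → {55, 78}
run next job → 55; now {78}
run next job → 78; now {}
insert 69 → {69}
run next job → 69; now {}
insert 57 → {57}
run next job → 57; now {}
insert 61 → {61}
insert 63 → {61, 63}
run next job → 61; now {63}
insert 54 → {54, 63}
insert 74 → {54, 63, 74}
insert 79 → {54, 63, 74, 79}
insert 71 → {54, 63, 71, 74, 79}
insert 64 → {54, 63, 64, 71, 74, 79}
run next job → 54; now {63, 64, 71, 74, 79}
insert 60 → {60, 63, 64, 71, 74, 79}
run next job → 60; now {63, 64, 71, 74, 79}
insert 75 → {63, 64, 71, 74, 75, 79}
run next job → 63; now {64, 71, 74, 75, 79}
run next job → 64; now {71, 74, 75, 79}
run next job → 71; now {74, 75, 79}
insert 76 → {74, 75, 76, 79}
insert 72 → {72, 74, 75, 76, 79}
insert 53 → {53, 72, 74, 75, 76, 79}
insert 65 → {53, 65, 72, 74, 75, 76, 79}
run next job → 53; now {65, 72, 74, 75, 76, 79}
insert 59 → {59, 65, 72, 74, 75, 76, 79}
insert 68 → {59, 65, 68, 72, 74, 75, 76, 79}
insert 70 → {59, 65, 68, 70, 72, 74, 75, 76, 79}
run next job → 59; now {65, 68, 70, 72, 74, 75, 76, 79}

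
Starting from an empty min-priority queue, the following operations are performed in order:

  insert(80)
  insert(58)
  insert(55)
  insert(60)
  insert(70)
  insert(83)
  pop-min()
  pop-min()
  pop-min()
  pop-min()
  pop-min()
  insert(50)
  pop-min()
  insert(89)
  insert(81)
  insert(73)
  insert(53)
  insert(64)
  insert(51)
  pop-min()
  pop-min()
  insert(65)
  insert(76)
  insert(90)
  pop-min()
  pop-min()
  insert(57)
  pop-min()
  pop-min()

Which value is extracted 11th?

insert 80 → {80}
insert 58 → {58, 80}
insert 55 → {55, 58, 80}
insert 60 → {55, 58, 60, 80}
insert 70 → {55, 58, 60, 70, 80}
insert 83 → {55, 58, 60, 70, 80, 83}
pop-min → 55; now {58, 60, 70, 80, 83}
pop-min → 58; now {60, 70, 80, 83}
pop-min → 60; now {70, 80, 83}
pop-min → 70; now {80, 83}
pop-min → 80; now {83}
insert 50 → {50, 83}
pop-min → 50; now {83}
insert 89 → {83, 89}
insert 81 → {81, 83, 89}
insert 73 → {73, 81, 83, 89}
insert 53 → {53, 73, 81, 83, 89}
insert 64 → {53, 64, 73, 81, 83, 89}
insert 51 → {51, 53, 64, 73, 81, 83, 89}
pop-min → 51; now {53, 64, 73, 81, 83, 89}
pop-min → 53; now {64, 73, 81, 83, 89}
insert 65 → {64, 65, 73, 81, 83, 89}
insert 76 → {64, 65, 73, 76, 81, 83, 89}
insert 90 → {64, 65, 73, 76, 81, 83, 89, 90}
pop-min → 64; now {65, 73, 76, 81, 83, 89, 90}
pop-min → 65; now {73, 76, 81, 83, 89, 90}
insert 57 → {57, 73, 76, 81, 83, 89, 90}
pop-min → 57; now {73, 76, 81, 83, 89, 90}
pop-min → 73; now {76, 81, 83, 89, 90}

57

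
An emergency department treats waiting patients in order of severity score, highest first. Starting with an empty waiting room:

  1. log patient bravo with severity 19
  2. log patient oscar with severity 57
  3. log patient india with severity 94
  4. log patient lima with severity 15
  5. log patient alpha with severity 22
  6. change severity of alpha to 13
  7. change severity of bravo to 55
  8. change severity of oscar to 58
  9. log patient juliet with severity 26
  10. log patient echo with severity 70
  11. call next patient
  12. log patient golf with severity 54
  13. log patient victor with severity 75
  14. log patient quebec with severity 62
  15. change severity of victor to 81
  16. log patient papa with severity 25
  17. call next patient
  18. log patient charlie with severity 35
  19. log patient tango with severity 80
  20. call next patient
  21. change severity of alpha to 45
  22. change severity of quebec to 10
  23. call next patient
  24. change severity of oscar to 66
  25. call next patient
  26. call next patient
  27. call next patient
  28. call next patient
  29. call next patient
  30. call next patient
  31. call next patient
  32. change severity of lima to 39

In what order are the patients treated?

[india, victor, tango, echo, oscar, bravo, golf, alpha, charlie, juliet, papa]

add bravo (severity 19) → {bravo:19}
add oscar (severity 57) → {oscar:57, bravo:19}
add india (severity 94) → {india:94, oscar:57, bravo:19}
add lima (severity 15) → {india:94, oscar:57, bravo:19, lima:15}
add alpha (severity 22) → {india:94, oscar:57, alpha:22, bravo:19, lima:15}
update alpha to severity 13 → {india:94, oscar:57, bravo:19, lima:15, alpha:13}
update bravo to severity 55 → {india:94, oscar:57, bravo:55, lima:15, alpha:13}
update oscar to severity 58 → {india:94, oscar:58, bravo:55, lima:15, alpha:13}
add juliet (severity 26) → {india:94, oscar:58, bravo:55, juliet:26, lima:15, alpha:13}
add echo (severity 70) → {india:94, echo:70, oscar:58, bravo:55, juliet:26, lima:15, alpha:13}
call next patient → india; now {echo:70, oscar:58, bravo:55, juliet:26, lima:15, alpha:13}
add golf (severity 54) → {echo:70, oscar:58, bravo:55, golf:54, juliet:26, lima:15, alpha:13}
add victor (severity 75) → {victor:75, echo:70, oscar:58, bravo:55, golf:54, juliet:26, lima:15, alpha:13}
add quebec (severity 62) → {victor:75, echo:70, quebec:62, oscar:58, bravo:55, golf:54, juliet:26, lima:15, alpha:13}
update victor to severity 81 → {victor:81, echo:70, quebec:62, oscar:58, bravo:55, golf:54, juliet:26, lima:15, alpha:13}
add papa (severity 25) → {victor:81, echo:70, quebec:62, oscar:58, bravo:55, golf:54, juliet:26, papa:25, lima:15, alpha:13}
call next patient → victor; now {echo:70, quebec:62, oscar:58, bravo:55, golf:54, juliet:26, papa:25, lima:15, alpha:13}
add charlie (severity 35) → {echo:70, quebec:62, oscar:58, bravo:55, golf:54, charlie:35, juliet:26, papa:25, lima:15, alpha:13}
add tango (severity 80) → {tango:80, echo:70, quebec:62, oscar:58, bravo:55, golf:54, charlie:35, juliet:26, papa:25, lima:15, alpha:13}
call next patient → tango; now {echo:70, quebec:62, oscar:58, bravo:55, golf:54, charlie:35, juliet:26, papa:25, lima:15, alpha:13}
update alpha to severity 45 → {echo:70, quebec:62, oscar:58, bravo:55, golf:54, alpha:45, charlie:35, juliet:26, papa:25, lima:15}
update quebec to severity 10 → {echo:70, oscar:58, bravo:55, golf:54, alpha:45, charlie:35, juliet:26, papa:25, lima:15, quebec:10}
call next patient → echo; now {oscar:58, bravo:55, golf:54, alpha:45, charlie:35, juliet:26, papa:25, lima:15, quebec:10}
update oscar to severity 66 → {oscar:66, bravo:55, golf:54, alpha:45, charlie:35, juliet:26, papa:25, lima:15, quebec:10}
call next patient → oscar; now {bravo:55, golf:54, alpha:45, charlie:35, juliet:26, papa:25, lima:15, quebec:10}
call next patient → bravo; now {golf:54, alpha:45, charlie:35, juliet:26, papa:25, lima:15, quebec:10}
call next patient → golf; now {alpha:45, charlie:35, juliet:26, papa:25, lima:15, quebec:10}
call next patient → alpha; now {charlie:35, juliet:26, papa:25, lima:15, quebec:10}
call next patient → charlie; now {juliet:26, papa:25, lima:15, quebec:10}
call next patient → juliet; now {papa:25, lima:15, quebec:10}
call next patient → papa; now {lima:15, quebec:10}
update lima to severity 39 → {lima:39, quebec:10}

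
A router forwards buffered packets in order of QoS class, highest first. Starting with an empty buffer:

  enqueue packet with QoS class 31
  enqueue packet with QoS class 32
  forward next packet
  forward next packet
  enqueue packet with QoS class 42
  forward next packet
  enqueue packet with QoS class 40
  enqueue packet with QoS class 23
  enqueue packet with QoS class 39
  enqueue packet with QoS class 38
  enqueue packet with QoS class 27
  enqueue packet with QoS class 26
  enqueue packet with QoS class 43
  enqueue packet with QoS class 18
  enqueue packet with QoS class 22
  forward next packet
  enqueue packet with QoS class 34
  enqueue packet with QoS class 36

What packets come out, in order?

[32, 31, 42, 43]

insert 31 → {31}
insert 32 → {32, 31}
forward next packet → 32; now {31}
forward next packet → 31; now {}
insert 42 → {42}
forward next packet → 42; now {}
insert 40 → {40}
insert 23 → {40, 23}
insert 39 → {40, 39, 23}
insert 38 → {40, 39, 38, 23}
insert 27 → {40, 39, 38, 27, 23}
insert 26 → {40, 39, 38, 27, 26, 23}
insert 43 → {43, 40, 39, 38, 27, 26, 23}
insert 18 → {43, 40, 39, 38, 27, 26, 23, 18}
insert 22 → {43, 40, 39, 38, 27, 26, 23, 22, 18}
forward next packet → 43; now {40, 39, 38, 27, 26, 23, 22, 18}
insert 34 → {40, 39, 38, 34, 27, 26, 23, 22, 18}
insert 36 → {40, 39, 38, 36, 34, 27, 26, 23, 22, 18}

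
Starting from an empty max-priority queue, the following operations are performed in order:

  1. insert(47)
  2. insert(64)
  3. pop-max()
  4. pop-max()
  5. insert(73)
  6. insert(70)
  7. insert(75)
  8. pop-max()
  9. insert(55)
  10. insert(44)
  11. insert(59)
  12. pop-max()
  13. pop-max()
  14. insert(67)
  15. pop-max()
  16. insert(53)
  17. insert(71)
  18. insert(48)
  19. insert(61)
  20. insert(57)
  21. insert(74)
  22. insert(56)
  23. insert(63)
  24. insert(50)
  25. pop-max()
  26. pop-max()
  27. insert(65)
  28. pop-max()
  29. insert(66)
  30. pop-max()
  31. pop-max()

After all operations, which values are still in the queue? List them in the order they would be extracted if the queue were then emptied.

insert 47 → {47}
insert 64 → {64, 47}
pop-max → 64; now {47}
pop-max → 47; now {}
insert 73 → {73}
insert 70 → {73, 70}
insert 75 → {75, 73, 70}
pop-max → 75; now {73, 70}
insert 55 → {73, 70, 55}
insert 44 → {73, 70, 55, 44}
insert 59 → {73, 70, 59, 55, 44}
pop-max → 73; now {70, 59, 55, 44}
pop-max → 70; now {59, 55, 44}
insert 67 → {67, 59, 55, 44}
pop-max → 67; now {59, 55, 44}
insert 53 → {59, 55, 53, 44}
insert 71 → {71, 59, 55, 53, 44}
insert 48 → {71, 59, 55, 53, 48, 44}
insert 61 → {71, 61, 59, 55, 53, 48, 44}
insert 57 → {71, 61, 59, 57, 55, 53, 48, 44}
insert 74 → {74, 71, 61, 59, 57, 55, 53, 48, 44}
insert 56 → {74, 71, 61, 59, 57, 56, 55, 53, 48, 44}
insert 63 → {74, 71, 63, 61, 59, 57, 56, 55, 53, 48, 44}
insert 50 → {74, 71, 63, 61, 59, 57, 56, 55, 53, 50, 48, 44}
pop-max → 74; now {71, 63, 61, 59, 57, 56, 55, 53, 50, 48, 44}
pop-max → 71; now {63, 61, 59, 57, 56, 55, 53, 50, 48, 44}
insert 65 → {65, 63, 61, 59, 57, 56, 55, 53, 50, 48, 44}
pop-max → 65; now {63, 61, 59, 57, 56, 55, 53, 50, 48, 44}
insert 66 → {66, 63, 61, 59, 57, 56, 55, 53, 50, 48, 44}
pop-max → 66; now {63, 61, 59, 57, 56, 55, 53, 50, 48, 44}
pop-max → 63; now {61, 59, 57, 56, 55, 53, 50, 48, 44}

[61, 59, 57, 56, 55, 53, 50, 48, 44]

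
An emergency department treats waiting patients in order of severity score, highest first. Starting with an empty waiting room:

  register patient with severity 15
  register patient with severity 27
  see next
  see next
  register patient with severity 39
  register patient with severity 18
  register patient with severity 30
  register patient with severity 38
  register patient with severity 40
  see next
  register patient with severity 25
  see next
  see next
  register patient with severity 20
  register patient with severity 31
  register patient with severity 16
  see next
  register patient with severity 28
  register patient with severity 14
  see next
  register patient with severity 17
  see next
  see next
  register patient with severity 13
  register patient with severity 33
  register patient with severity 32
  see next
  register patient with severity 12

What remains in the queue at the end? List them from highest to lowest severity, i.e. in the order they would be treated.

32, 20, 18, 17, 16, 14, 13, 12

insert 15 → {15}
insert 27 → {27, 15}
see next → 27; now {15}
see next → 15; now {}
insert 39 → {39}
insert 18 → {39, 18}
insert 30 → {39, 30, 18}
insert 38 → {39, 38, 30, 18}
insert 40 → {40, 39, 38, 30, 18}
see next → 40; now {39, 38, 30, 18}
insert 25 → {39, 38, 30, 25, 18}
see next → 39; now {38, 30, 25, 18}
see next → 38; now {30, 25, 18}
insert 20 → {30, 25, 20, 18}
insert 31 → {31, 30, 25, 20, 18}
insert 16 → {31, 30, 25, 20, 18, 16}
see next → 31; now {30, 25, 20, 18, 16}
insert 28 → {30, 28, 25, 20, 18, 16}
insert 14 → {30, 28, 25, 20, 18, 16, 14}
see next → 30; now {28, 25, 20, 18, 16, 14}
insert 17 → {28, 25, 20, 18, 17, 16, 14}
see next → 28; now {25, 20, 18, 17, 16, 14}
see next → 25; now {20, 18, 17, 16, 14}
insert 13 → {20, 18, 17, 16, 14, 13}
insert 33 → {33, 20, 18, 17, 16, 14, 13}
insert 32 → {33, 32, 20, 18, 17, 16, 14, 13}
see next → 33; now {32, 20, 18, 17, 16, 14, 13}
insert 12 → {32, 20, 18, 17, 16, 14, 13, 12}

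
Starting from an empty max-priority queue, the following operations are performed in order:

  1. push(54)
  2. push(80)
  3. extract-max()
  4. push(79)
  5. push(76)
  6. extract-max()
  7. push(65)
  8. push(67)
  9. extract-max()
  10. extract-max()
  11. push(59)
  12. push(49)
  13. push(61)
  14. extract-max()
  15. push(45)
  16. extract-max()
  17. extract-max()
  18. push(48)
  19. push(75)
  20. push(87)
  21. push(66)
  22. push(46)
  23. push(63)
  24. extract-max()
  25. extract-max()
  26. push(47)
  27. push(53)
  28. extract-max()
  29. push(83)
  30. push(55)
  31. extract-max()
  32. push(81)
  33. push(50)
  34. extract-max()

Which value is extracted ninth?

75

insert 54 → {54}
insert 80 → {80, 54}
extract-max → 80; now {54}
insert 79 → {79, 54}
insert 76 → {79, 76, 54}
extract-max → 79; now {76, 54}
insert 65 → {76, 65, 54}
insert 67 → {76, 67, 65, 54}
extract-max → 76; now {67, 65, 54}
extract-max → 67; now {65, 54}
insert 59 → {65, 59, 54}
insert 49 → {65, 59, 54, 49}
insert 61 → {65, 61, 59, 54, 49}
extract-max → 65; now {61, 59, 54, 49}
insert 45 → {61, 59, 54, 49, 45}
extract-max → 61; now {59, 54, 49, 45}
extract-max → 59; now {54, 49, 45}
insert 48 → {54, 49, 48, 45}
insert 75 → {75, 54, 49, 48, 45}
insert 87 → {87, 75, 54, 49, 48, 45}
insert 66 → {87, 75, 66, 54, 49, 48, 45}
insert 46 → {87, 75, 66, 54, 49, 48, 46, 45}
insert 63 → {87, 75, 66, 63, 54, 49, 48, 46, 45}
extract-max → 87; now {75, 66, 63, 54, 49, 48, 46, 45}
extract-max → 75; now {66, 63, 54, 49, 48, 46, 45}
insert 47 → {66, 63, 54, 49, 48, 47, 46, 45}
insert 53 → {66, 63, 54, 53, 49, 48, 47, 46, 45}
extract-max → 66; now {63, 54, 53, 49, 48, 47, 46, 45}
insert 83 → {83, 63, 54, 53, 49, 48, 47, 46, 45}
insert 55 → {83, 63, 55, 54, 53, 49, 48, 47, 46, 45}
extract-max → 83; now {63, 55, 54, 53, 49, 48, 47, 46, 45}
insert 81 → {81, 63, 55, 54, 53, 49, 48, 47, 46, 45}
insert 50 → {81, 63, 55, 54, 53, 50, 49, 48, 47, 46, 45}
extract-max → 81; now {63, 55, 54, 53, 50, 49, 48, 47, 46, 45}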